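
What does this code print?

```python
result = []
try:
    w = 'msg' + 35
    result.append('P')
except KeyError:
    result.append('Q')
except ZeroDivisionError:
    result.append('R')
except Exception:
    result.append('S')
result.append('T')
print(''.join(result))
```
ST

TypeError not specifically caught, falls to Exception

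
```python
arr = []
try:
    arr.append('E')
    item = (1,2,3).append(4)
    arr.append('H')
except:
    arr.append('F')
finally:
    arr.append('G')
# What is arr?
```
['E', 'F', 'G']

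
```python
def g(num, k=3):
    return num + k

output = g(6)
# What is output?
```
9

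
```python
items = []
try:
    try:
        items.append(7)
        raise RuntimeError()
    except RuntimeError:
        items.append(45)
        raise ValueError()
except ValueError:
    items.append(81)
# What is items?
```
[7, 45, 81]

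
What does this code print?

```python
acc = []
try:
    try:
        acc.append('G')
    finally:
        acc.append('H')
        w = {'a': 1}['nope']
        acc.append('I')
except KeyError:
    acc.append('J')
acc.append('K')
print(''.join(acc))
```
GHJK

Exception in inner finally caught by outer except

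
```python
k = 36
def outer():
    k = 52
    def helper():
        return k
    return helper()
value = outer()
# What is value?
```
52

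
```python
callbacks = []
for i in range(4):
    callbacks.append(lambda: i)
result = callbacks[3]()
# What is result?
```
3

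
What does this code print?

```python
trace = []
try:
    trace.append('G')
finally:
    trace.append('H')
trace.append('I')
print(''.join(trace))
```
GHI

try/finally without except, no exception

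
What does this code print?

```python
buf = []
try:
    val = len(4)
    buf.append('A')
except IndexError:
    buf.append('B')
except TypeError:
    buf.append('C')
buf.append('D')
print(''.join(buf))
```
CD

TypeError is caught by its specific handler, not IndexError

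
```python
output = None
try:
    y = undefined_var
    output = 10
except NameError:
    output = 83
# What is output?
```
83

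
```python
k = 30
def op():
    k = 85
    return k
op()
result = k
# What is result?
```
30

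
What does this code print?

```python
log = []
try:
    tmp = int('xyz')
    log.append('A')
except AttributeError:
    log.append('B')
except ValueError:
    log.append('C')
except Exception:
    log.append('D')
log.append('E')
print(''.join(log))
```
CE

ValueError matches before generic Exception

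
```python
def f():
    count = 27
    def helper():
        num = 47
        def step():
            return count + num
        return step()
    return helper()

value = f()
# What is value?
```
74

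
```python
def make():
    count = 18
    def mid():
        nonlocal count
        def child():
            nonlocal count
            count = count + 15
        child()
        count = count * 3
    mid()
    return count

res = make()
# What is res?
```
99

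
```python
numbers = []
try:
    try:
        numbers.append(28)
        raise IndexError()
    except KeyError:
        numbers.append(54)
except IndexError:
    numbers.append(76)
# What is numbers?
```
[28, 76]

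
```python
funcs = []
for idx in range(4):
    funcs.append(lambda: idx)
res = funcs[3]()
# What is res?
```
3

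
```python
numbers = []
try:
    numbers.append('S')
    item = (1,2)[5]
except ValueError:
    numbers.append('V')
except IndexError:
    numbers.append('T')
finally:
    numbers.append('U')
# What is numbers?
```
['S', 'T', 'U']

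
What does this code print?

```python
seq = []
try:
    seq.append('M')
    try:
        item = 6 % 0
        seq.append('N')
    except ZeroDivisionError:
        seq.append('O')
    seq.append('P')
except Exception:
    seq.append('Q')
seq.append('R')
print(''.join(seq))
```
MOPR

Inner exception caught by inner handler, outer continues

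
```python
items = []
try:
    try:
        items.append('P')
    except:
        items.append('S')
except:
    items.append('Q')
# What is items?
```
['P']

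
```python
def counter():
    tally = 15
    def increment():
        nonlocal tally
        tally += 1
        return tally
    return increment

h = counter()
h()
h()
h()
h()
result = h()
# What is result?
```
20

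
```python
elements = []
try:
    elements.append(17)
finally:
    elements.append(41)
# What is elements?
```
[17, 41]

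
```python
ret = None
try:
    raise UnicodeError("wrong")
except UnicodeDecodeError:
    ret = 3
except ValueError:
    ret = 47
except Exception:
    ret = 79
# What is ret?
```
47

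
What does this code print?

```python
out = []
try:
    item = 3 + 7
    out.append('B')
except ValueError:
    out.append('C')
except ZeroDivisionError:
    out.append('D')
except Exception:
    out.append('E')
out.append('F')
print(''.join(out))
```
BF

No exception, try block completes normally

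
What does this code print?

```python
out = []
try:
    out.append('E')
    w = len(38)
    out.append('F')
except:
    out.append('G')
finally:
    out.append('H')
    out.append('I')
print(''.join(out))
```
EGHI

Code before exception runs, then except, then all of finally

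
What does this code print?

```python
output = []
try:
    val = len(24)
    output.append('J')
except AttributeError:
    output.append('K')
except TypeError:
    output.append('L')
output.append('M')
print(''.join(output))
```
LM

TypeError is caught by its specific handler, not AttributeError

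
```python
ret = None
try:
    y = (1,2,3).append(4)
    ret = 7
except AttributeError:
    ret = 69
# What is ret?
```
69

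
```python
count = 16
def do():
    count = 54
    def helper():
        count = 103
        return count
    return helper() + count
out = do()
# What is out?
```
157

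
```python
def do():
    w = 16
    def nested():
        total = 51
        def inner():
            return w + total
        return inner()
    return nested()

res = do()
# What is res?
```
67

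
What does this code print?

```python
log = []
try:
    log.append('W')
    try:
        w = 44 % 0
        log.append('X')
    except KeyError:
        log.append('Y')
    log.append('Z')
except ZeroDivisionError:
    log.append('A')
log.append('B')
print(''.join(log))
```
WAB

Inner handler doesn't match, propagates to outer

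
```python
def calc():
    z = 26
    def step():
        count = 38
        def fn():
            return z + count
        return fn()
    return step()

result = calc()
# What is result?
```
64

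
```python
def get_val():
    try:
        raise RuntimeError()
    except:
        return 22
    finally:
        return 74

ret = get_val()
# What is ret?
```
74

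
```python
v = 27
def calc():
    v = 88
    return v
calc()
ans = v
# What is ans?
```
27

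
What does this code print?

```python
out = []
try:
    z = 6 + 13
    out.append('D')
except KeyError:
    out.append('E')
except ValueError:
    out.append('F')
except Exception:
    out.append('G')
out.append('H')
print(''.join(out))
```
DH

No exception, try block completes normally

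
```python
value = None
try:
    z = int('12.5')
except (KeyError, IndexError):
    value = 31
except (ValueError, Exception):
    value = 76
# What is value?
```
76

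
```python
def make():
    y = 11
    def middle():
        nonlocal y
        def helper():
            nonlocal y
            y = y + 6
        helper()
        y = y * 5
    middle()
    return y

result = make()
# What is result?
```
85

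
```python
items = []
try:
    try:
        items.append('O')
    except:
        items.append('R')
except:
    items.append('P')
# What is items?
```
['O']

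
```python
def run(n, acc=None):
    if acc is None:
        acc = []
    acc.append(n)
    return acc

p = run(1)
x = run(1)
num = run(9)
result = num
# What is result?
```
[9]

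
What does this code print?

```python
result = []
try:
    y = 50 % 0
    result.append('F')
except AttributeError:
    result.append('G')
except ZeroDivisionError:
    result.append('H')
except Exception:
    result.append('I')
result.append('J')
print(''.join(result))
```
HJ

ZeroDivisionError matches before generic Exception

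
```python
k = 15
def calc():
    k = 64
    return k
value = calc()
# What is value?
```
64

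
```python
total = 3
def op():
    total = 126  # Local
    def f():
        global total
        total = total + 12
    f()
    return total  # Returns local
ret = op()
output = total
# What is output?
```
15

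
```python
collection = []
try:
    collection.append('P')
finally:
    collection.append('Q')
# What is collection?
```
['P', 'Q']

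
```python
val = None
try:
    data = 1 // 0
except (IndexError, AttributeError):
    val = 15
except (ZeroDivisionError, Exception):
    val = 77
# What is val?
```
77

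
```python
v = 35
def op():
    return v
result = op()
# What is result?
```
35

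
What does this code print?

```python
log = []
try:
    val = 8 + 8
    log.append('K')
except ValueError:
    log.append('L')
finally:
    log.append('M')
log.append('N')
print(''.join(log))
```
KMN

finally runs after normal execution too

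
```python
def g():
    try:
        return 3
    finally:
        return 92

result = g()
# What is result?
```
92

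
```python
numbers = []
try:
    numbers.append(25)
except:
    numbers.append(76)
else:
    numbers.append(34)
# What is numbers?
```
[25, 34]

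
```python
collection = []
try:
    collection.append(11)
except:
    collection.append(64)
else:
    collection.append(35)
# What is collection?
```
[11, 35]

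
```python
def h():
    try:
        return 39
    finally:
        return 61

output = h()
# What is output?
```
61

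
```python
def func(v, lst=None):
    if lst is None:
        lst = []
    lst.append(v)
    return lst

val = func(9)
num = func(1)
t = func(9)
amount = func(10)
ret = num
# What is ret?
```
[1]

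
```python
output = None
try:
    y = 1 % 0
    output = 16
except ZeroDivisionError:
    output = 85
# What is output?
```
85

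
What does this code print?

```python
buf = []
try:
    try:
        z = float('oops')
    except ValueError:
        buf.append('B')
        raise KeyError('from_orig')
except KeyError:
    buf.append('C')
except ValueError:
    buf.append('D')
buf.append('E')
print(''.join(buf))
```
BCE

KeyError raised and caught, original ValueError not re-raised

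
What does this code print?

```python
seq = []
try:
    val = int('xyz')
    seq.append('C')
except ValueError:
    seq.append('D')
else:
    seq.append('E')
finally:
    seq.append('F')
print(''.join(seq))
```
DF

Exception: except runs, else skipped, finally runs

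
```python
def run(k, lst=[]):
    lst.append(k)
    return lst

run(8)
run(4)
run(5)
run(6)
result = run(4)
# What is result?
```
[8, 4, 5, 6, 4]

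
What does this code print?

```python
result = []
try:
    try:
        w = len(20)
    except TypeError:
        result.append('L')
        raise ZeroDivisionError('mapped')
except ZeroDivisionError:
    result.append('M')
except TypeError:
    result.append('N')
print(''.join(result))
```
LM

New ZeroDivisionError raised, caught by outer ZeroDivisionError handler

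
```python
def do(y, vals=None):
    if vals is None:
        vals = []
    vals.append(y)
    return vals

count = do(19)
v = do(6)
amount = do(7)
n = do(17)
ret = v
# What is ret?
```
[6]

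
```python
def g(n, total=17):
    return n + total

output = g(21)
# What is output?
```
38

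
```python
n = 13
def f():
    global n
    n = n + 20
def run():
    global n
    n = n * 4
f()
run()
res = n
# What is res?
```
132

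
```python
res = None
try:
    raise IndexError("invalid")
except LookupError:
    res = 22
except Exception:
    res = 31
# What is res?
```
22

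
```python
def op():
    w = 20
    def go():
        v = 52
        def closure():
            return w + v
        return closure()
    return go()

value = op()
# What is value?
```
72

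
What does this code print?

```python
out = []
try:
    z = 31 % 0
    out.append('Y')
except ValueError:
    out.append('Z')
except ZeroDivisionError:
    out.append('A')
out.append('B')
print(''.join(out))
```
AB

ZeroDivisionError is caught by its specific handler, not ValueError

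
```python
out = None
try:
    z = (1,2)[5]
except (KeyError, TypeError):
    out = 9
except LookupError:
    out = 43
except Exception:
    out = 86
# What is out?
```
43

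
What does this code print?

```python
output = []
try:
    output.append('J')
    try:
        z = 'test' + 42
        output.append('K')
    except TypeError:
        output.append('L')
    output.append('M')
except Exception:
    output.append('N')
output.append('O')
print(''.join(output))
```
JLMO

Inner exception caught by inner handler, outer continues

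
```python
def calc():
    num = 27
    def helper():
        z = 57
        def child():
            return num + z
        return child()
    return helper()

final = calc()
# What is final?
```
84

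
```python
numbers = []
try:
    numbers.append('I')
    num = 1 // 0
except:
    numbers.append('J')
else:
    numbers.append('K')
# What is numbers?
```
['I', 'J']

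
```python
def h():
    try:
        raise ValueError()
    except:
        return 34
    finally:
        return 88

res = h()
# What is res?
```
88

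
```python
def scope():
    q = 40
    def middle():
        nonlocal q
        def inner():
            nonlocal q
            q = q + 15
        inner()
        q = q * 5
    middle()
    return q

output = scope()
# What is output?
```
275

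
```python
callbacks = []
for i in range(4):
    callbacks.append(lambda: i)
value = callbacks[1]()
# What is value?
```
3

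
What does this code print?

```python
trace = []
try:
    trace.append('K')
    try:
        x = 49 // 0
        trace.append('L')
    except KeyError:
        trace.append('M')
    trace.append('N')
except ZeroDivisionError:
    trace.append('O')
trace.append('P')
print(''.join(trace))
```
KOP

Inner handler doesn't match, propagates to outer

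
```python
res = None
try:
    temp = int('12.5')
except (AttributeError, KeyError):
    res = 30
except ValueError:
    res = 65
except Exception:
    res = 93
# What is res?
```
65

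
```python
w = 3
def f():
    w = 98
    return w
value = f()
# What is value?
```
98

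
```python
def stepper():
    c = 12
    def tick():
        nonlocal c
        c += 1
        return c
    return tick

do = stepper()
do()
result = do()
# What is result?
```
14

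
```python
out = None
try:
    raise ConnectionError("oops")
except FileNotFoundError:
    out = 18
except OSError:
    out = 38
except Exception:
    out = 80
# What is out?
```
38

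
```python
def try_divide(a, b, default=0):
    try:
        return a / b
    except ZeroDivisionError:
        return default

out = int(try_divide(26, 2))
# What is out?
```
13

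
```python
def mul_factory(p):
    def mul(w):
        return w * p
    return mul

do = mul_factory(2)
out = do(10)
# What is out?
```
20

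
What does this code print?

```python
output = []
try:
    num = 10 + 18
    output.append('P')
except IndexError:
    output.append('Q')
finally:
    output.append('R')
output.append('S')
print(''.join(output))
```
PRS

finally runs after normal execution too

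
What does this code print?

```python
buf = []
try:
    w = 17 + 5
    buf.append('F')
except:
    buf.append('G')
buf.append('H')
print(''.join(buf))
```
FH

No exception, try block completes normally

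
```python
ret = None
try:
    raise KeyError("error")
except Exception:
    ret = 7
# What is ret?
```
7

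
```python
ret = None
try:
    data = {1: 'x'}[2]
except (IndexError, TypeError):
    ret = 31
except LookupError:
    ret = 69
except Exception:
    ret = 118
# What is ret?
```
69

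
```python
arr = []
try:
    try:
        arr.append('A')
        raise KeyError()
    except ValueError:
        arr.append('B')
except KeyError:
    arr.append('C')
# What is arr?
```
['A', 'C']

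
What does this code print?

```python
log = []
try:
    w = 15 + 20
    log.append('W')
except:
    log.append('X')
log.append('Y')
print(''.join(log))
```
WY

No exception, try block completes normally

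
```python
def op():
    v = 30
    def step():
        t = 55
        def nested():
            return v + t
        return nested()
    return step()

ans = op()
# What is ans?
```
85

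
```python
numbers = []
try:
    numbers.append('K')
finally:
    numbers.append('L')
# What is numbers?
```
['K', 'L']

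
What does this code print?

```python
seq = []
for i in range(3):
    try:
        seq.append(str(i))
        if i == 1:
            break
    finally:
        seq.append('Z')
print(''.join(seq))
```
0Z1Z

finally runs even when breaking out of loop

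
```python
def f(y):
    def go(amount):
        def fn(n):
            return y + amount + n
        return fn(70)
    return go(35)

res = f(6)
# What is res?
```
111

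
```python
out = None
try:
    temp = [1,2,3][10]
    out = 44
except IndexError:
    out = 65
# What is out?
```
65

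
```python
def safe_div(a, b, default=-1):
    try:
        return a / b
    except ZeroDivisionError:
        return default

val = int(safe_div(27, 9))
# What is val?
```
3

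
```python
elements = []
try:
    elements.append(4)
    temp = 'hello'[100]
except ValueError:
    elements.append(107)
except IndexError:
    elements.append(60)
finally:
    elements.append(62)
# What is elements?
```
[4, 60, 62]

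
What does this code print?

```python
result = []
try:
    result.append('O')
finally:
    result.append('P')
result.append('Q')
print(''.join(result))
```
OPQ

try/finally without except, no exception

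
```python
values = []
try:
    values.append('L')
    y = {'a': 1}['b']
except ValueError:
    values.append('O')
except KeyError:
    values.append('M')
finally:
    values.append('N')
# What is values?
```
['L', 'M', 'N']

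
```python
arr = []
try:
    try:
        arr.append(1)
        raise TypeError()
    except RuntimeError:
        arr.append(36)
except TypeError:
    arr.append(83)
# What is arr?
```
[1, 83]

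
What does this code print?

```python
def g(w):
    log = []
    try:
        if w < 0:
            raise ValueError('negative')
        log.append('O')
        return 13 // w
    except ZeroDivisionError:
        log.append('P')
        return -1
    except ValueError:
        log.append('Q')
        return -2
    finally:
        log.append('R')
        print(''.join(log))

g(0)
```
OPR

w=0 causes ZeroDivisionError, caught, finally prints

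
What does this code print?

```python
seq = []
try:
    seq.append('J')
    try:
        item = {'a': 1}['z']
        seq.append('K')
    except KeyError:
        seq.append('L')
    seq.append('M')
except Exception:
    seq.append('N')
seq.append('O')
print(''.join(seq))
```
JLMO

Inner exception caught by inner handler, outer continues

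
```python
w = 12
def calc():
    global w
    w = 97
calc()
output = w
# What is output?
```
97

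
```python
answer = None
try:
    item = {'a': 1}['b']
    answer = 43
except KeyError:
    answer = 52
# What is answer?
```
52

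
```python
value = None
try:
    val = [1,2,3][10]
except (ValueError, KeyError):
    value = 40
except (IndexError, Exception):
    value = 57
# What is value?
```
57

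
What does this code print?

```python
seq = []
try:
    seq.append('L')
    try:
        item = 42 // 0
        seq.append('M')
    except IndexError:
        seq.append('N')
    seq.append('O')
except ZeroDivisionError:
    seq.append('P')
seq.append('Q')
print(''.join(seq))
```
LPQ

Inner handler doesn't match, propagates to outer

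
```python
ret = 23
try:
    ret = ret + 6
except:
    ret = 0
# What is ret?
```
29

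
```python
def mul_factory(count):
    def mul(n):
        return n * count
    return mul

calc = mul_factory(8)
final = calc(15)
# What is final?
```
120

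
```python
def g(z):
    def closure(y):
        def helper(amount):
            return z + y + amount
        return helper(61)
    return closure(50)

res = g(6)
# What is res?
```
117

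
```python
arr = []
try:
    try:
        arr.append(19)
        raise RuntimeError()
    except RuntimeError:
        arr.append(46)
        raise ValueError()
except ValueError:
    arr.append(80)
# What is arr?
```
[19, 46, 80]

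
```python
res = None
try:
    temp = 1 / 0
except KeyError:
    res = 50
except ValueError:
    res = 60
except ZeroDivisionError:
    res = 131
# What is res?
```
131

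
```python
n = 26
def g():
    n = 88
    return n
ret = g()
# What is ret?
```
88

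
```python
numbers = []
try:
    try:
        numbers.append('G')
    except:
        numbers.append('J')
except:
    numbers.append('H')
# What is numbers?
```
['G']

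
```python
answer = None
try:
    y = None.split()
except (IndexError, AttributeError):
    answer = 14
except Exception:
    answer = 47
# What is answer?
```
14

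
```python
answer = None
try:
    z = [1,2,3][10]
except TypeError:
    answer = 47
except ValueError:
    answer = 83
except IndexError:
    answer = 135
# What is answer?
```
135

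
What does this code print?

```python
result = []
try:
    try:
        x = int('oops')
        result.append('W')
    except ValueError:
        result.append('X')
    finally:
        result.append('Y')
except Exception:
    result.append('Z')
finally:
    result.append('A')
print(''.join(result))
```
XYA

Both finally blocks run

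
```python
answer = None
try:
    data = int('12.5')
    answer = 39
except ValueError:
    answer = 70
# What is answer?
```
70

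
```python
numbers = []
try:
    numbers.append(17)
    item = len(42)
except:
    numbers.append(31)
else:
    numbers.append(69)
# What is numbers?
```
[17, 31]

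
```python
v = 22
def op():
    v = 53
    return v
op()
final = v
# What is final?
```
22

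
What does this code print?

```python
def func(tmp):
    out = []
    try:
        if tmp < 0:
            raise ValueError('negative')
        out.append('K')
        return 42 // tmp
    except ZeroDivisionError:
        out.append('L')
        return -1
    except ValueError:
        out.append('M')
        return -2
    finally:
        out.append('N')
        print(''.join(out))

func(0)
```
KLN

tmp=0 causes ZeroDivisionError, caught, finally prints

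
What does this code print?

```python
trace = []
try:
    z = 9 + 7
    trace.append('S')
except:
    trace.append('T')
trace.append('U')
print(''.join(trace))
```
SU

No exception, try block completes normally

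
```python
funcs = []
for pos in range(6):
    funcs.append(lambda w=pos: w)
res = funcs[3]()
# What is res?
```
3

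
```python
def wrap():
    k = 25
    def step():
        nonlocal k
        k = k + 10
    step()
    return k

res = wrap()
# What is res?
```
35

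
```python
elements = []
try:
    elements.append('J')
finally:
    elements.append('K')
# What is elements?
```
['J', 'K']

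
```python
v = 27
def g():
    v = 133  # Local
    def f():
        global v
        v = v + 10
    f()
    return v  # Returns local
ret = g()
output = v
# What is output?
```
37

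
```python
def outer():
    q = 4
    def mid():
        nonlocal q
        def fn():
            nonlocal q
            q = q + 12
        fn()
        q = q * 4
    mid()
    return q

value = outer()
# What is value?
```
64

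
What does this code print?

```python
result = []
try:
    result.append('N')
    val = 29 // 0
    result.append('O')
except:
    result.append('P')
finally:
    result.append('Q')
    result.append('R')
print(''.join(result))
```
NPQR

Code before exception runs, then except, then all of finally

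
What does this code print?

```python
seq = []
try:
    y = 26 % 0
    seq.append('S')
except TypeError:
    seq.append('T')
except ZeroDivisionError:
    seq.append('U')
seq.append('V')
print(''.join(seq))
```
UV

ZeroDivisionError is caught by its specific handler, not TypeError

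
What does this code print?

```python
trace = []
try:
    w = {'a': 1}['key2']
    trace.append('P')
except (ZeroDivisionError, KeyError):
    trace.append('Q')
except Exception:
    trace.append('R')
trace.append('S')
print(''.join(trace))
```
QS

KeyError matches tuple containing it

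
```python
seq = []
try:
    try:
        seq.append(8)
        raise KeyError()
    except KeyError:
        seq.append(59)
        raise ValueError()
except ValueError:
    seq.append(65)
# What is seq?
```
[8, 59, 65]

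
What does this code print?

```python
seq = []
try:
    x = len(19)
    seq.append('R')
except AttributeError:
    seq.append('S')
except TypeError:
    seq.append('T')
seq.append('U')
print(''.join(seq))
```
TU

TypeError is caught by its specific handler, not AttributeError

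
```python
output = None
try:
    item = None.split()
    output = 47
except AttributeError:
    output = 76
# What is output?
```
76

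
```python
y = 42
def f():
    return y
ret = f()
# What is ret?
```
42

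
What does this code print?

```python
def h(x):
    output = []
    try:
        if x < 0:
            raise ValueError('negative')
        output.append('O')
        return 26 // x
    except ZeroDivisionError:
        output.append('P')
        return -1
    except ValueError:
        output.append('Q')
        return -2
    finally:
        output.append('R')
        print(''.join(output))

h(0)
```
OPR

x=0 causes ZeroDivisionError, caught, finally prints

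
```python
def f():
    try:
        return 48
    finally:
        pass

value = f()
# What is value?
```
48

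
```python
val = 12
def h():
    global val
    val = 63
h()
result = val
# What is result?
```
63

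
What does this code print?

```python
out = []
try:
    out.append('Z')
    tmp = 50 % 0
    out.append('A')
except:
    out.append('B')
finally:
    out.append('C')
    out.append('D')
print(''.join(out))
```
ZBCD

Code before exception runs, then except, then all of finally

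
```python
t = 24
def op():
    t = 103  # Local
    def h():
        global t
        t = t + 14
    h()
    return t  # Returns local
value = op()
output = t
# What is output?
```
38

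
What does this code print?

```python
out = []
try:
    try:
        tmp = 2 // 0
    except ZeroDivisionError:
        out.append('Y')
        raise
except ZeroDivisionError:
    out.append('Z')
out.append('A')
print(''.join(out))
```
YZA

raise without argument re-raises current exception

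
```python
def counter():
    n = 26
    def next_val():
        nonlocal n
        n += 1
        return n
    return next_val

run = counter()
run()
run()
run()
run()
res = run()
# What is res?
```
31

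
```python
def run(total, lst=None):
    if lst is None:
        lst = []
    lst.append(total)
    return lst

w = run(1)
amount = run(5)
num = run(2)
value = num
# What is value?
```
[2]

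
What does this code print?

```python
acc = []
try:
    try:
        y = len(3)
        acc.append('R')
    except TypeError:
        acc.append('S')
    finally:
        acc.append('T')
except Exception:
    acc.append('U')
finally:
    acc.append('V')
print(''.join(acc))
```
STV

Both finally blocks run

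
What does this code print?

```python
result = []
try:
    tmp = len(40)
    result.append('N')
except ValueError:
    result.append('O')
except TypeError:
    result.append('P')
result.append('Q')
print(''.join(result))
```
PQ

TypeError is caught by its specific handler, not ValueError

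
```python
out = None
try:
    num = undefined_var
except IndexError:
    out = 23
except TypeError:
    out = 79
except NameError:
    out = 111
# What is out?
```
111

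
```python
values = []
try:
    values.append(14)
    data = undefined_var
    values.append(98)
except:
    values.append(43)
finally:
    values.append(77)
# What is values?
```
[14, 43, 77]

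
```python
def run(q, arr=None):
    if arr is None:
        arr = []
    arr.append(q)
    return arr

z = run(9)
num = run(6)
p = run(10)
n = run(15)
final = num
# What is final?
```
[6]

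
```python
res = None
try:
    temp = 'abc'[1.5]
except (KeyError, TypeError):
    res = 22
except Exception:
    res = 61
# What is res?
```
22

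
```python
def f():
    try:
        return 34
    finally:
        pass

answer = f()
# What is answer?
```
34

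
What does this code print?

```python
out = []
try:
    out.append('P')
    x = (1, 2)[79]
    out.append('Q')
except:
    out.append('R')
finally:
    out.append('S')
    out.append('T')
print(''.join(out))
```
PRST

Code before exception runs, then except, then all of finally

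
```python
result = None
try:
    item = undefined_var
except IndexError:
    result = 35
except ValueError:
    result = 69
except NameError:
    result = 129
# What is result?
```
129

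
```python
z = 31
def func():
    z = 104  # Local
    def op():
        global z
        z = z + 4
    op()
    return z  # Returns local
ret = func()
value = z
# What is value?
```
35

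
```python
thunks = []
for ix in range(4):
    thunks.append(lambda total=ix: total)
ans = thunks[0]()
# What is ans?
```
0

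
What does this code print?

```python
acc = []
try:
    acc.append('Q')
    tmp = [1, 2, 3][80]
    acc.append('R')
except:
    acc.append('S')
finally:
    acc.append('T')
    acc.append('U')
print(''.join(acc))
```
QSTU

Code before exception runs, then except, then all of finally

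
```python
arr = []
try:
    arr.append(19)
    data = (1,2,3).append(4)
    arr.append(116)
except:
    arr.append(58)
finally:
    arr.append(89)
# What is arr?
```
[19, 58, 89]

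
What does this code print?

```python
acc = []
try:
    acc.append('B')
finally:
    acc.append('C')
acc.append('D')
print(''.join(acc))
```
BCD

try/finally without except, no exception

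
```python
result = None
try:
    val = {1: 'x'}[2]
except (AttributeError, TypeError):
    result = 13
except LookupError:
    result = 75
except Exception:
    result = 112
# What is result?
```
75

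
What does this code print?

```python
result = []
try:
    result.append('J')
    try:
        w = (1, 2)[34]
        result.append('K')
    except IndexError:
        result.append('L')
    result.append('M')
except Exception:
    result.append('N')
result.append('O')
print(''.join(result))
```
JLMO

Inner exception caught by inner handler, outer continues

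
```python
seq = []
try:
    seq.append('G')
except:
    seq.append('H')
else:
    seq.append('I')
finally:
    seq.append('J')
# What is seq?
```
['G', 'I', 'J']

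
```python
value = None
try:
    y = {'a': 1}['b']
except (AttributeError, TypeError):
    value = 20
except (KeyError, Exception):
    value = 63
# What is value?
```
63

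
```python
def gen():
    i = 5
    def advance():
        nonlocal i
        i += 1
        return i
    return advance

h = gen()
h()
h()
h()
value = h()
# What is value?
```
9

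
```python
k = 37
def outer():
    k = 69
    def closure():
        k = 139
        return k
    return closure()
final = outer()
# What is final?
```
139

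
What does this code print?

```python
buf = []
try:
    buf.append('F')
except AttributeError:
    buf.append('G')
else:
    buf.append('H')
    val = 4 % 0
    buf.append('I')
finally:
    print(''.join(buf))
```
FH

Try succeeds, else appends 'H', ZeroDivisionError in else is uncaught, finally prints before exception propagates ('I' never appended)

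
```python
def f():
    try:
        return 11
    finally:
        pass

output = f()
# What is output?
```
11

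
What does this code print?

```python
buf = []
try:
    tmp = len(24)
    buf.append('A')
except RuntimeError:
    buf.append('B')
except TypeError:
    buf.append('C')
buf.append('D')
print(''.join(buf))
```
CD

TypeError is caught by its specific handler, not RuntimeError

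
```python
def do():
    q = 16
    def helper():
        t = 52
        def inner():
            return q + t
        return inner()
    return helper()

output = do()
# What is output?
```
68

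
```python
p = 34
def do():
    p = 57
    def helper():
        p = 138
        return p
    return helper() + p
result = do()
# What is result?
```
195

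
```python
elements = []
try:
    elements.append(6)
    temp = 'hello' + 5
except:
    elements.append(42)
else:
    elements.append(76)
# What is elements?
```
[6, 42]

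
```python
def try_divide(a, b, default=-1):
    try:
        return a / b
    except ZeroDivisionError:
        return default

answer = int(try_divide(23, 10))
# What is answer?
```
2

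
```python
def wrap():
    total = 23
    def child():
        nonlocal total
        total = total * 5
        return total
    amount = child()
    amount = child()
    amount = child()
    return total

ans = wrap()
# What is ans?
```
2875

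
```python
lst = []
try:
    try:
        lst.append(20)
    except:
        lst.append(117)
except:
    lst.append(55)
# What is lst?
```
[20]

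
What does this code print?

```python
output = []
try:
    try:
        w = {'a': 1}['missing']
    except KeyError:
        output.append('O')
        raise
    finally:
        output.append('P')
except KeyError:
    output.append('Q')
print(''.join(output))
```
OPQ

finally runs before re-raised exception propagates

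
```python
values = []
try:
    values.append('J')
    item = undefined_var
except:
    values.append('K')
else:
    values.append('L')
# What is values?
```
['J', 'K']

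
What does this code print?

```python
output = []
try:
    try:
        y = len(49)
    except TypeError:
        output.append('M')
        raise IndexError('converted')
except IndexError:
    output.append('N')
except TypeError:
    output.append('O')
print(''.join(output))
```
MN

New IndexError raised, caught by outer IndexError handler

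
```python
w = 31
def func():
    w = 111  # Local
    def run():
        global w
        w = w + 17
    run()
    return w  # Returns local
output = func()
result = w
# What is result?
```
48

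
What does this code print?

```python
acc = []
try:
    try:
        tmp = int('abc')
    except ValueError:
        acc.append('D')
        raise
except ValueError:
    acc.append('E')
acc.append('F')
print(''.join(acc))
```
DEF

raise without argument re-raises current exception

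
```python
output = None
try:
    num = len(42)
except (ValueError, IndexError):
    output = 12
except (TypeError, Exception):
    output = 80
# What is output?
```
80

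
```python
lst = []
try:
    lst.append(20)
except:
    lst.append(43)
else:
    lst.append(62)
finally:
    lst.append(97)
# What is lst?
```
[20, 62, 97]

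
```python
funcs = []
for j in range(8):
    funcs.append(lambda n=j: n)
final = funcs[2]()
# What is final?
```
2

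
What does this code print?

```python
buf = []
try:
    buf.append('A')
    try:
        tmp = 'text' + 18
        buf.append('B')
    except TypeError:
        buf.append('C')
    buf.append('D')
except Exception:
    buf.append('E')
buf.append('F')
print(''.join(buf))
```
ACDF

Inner exception caught by inner handler, outer continues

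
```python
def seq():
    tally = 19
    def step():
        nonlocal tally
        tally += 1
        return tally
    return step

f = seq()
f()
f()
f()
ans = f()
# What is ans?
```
23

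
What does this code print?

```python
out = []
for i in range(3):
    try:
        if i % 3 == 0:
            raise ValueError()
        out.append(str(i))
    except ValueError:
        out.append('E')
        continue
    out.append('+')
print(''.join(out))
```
E1+2+

continue in except skips rest of loop body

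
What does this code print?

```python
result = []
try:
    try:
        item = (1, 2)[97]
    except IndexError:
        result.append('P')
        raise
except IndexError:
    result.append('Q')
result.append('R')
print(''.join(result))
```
PQR

raise without argument re-raises current exception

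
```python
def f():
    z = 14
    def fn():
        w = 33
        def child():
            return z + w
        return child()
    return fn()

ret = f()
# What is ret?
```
47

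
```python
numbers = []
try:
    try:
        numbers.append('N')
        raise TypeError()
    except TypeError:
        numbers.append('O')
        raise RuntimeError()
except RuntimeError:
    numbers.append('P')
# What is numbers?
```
['N', 'O', 'P']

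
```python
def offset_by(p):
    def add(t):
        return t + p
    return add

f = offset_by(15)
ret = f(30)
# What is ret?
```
45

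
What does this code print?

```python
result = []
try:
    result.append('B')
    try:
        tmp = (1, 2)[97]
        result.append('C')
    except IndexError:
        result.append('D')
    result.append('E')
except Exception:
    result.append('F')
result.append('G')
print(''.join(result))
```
BDEG

Inner exception caught by inner handler, outer continues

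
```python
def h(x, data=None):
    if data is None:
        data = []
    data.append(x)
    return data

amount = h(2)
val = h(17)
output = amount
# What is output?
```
[2]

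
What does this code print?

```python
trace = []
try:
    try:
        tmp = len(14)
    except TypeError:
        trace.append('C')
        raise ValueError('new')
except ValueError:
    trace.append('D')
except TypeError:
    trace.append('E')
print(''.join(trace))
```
CD

New ValueError raised, caught by outer ValueError handler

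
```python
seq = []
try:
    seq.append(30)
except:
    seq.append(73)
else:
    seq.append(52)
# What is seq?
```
[30, 52]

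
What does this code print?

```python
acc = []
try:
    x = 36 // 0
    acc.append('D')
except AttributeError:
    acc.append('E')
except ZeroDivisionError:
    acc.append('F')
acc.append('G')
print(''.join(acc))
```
FG

ZeroDivisionError is caught by its specific handler, not AttributeError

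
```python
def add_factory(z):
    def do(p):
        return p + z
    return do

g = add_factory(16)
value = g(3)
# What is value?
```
19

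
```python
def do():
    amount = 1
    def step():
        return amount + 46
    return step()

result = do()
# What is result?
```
47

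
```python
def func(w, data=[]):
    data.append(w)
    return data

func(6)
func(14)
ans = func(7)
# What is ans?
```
[6, 14, 7]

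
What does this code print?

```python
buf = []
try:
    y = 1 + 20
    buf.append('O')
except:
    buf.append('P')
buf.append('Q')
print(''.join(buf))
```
OQ

No exception, try block completes normally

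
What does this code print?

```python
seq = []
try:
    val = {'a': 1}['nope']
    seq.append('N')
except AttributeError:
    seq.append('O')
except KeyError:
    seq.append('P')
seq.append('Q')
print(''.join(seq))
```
PQ

KeyError is caught by its specific handler, not AttributeError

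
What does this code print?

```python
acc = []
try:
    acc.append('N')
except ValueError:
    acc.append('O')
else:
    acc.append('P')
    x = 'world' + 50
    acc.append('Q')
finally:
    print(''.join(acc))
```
NP

Try succeeds, else appends 'P', TypeError in else is uncaught, finally prints before exception propagates ('Q' never appended)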